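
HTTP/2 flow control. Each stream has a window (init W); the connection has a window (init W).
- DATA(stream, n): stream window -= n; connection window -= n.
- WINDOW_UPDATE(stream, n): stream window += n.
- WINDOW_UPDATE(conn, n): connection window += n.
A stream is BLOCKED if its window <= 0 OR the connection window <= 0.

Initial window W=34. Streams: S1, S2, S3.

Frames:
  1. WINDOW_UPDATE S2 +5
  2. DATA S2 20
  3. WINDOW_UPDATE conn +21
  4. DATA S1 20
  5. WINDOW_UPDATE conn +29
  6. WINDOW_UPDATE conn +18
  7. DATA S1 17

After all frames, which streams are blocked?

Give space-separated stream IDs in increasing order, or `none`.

Op 1: conn=34 S1=34 S2=39 S3=34 blocked=[]
Op 2: conn=14 S1=34 S2=19 S3=34 blocked=[]
Op 3: conn=35 S1=34 S2=19 S3=34 blocked=[]
Op 4: conn=15 S1=14 S2=19 S3=34 blocked=[]
Op 5: conn=44 S1=14 S2=19 S3=34 blocked=[]
Op 6: conn=62 S1=14 S2=19 S3=34 blocked=[]
Op 7: conn=45 S1=-3 S2=19 S3=34 blocked=[1]

Answer: S1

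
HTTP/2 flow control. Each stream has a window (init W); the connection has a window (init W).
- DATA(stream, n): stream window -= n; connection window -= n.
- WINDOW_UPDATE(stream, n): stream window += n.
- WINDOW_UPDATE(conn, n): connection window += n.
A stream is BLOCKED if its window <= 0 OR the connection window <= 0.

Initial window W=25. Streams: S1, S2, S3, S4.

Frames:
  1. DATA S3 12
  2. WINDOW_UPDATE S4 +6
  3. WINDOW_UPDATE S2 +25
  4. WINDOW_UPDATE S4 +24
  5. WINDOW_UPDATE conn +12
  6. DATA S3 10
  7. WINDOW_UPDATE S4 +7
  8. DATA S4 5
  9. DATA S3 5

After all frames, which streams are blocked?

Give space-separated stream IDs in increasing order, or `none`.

Answer: S3

Derivation:
Op 1: conn=13 S1=25 S2=25 S3=13 S4=25 blocked=[]
Op 2: conn=13 S1=25 S2=25 S3=13 S4=31 blocked=[]
Op 3: conn=13 S1=25 S2=50 S3=13 S4=31 blocked=[]
Op 4: conn=13 S1=25 S2=50 S3=13 S4=55 blocked=[]
Op 5: conn=25 S1=25 S2=50 S3=13 S4=55 blocked=[]
Op 6: conn=15 S1=25 S2=50 S3=3 S4=55 blocked=[]
Op 7: conn=15 S1=25 S2=50 S3=3 S4=62 blocked=[]
Op 8: conn=10 S1=25 S2=50 S3=3 S4=57 blocked=[]
Op 9: conn=5 S1=25 S2=50 S3=-2 S4=57 blocked=[3]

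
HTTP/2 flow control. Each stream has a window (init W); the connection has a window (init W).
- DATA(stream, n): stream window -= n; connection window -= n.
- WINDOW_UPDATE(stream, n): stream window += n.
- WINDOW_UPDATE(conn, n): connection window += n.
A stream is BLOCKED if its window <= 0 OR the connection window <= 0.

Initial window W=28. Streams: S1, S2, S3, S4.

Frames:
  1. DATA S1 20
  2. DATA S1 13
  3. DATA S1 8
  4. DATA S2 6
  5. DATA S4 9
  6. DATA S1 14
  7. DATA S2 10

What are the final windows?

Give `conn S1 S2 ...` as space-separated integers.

Answer: -52 -27 12 28 19

Derivation:
Op 1: conn=8 S1=8 S2=28 S3=28 S4=28 blocked=[]
Op 2: conn=-5 S1=-5 S2=28 S3=28 S4=28 blocked=[1, 2, 3, 4]
Op 3: conn=-13 S1=-13 S2=28 S3=28 S4=28 blocked=[1, 2, 3, 4]
Op 4: conn=-19 S1=-13 S2=22 S3=28 S4=28 blocked=[1, 2, 3, 4]
Op 5: conn=-28 S1=-13 S2=22 S3=28 S4=19 blocked=[1, 2, 3, 4]
Op 6: conn=-42 S1=-27 S2=22 S3=28 S4=19 blocked=[1, 2, 3, 4]
Op 7: conn=-52 S1=-27 S2=12 S3=28 S4=19 blocked=[1, 2, 3, 4]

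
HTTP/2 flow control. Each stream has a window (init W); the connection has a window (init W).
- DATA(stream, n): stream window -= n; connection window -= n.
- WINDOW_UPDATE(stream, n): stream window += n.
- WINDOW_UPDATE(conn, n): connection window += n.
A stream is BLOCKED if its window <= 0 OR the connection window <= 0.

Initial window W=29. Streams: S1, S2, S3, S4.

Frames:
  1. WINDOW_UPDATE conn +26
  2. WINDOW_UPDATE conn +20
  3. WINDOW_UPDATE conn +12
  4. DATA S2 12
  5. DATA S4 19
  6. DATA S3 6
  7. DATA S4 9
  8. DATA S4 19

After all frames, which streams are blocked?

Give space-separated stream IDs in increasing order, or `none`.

Op 1: conn=55 S1=29 S2=29 S3=29 S4=29 blocked=[]
Op 2: conn=75 S1=29 S2=29 S3=29 S4=29 blocked=[]
Op 3: conn=87 S1=29 S2=29 S3=29 S4=29 blocked=[]
Op 4: conn=75 S1=29 S2=17 S3=29 S4=29 blocked=[]
Op 5: conn=56 S1=29 S2=17 S3=29 S4=10 blocked=[]
Op 6: conn=50 S1=29 S2=17 S3=23 S4=10 blocked=[]
Op 7: conn=41 S1=29 S2=17 S3=23 S4=1 blocked=[]
Op 8: conn=22 S1=29 S2=17 S3=23 S4=-18 blocked=[4]

Answer: S4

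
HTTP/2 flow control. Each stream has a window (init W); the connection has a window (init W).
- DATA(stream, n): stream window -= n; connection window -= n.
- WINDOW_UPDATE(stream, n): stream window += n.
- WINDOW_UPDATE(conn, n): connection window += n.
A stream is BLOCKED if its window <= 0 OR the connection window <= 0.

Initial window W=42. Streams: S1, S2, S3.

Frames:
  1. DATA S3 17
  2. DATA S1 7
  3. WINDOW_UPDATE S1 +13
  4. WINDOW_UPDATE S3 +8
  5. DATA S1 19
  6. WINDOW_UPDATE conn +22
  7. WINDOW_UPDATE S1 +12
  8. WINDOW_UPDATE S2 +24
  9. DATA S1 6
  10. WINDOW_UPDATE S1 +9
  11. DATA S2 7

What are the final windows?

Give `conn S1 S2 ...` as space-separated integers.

Op 1: conn=25 S1=42 S2=42 S3=25 blocked=[]
Op 2: conn=18 S1=35 S2=42 S3=25 blocked=[]
Op 3: conn=18 S1=48 S2=42 S3=25 blocked=[]
Op 4: conn=18 S1=48 S2=42 S3=33 blocked=[]
Op 5: conn=-1 S1=29 S2=42 S3=33 blocked=[1, 2, 3]
Op 6: conn=21 S1=29 S2=42 S3=33 blocked=[]
Op 7: conn=21 S1=41 S2=42 S3=33 blocked=[]
Op 8: conn=21 S1=41 S2=66 S3=33 blocked=[]
Op 9: conn=15 S1=35 S2=66 S3=33 blocked=[]
Op 10: conn=15 S1=44 S2=66 S3=33 blocked=[]
Op 11: conn=8 S1=44 S2=59 S3=33 blocked=[]

Answer: 8 44 59 33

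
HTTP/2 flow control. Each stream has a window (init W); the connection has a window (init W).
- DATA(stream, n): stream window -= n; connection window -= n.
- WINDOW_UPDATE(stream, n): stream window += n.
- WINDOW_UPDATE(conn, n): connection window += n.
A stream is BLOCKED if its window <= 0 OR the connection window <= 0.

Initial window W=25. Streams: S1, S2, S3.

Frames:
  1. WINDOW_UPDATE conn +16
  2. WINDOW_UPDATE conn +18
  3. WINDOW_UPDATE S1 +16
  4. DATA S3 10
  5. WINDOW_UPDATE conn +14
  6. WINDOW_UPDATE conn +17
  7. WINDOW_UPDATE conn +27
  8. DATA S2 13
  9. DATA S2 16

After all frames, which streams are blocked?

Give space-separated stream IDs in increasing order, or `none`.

Answer: S2

Derivation:
Op 1: conn=41 S1=25 S2=25 S3=25 blocked=[]
Op 2: conn=59 S1=25 S2=25 S3=25 blocked=[]
Op 3: conn=59 S1=41 S2=25 S3=25 blocked=[]
Op 4: conn=49 S1=41 S2=25 S3=15 blocked=[]
Op 5: conn=63 S1=41 S2=25 S3=15 blocked=[]
Op 6: conn=80 S1=41 S2=25 S3=15 blocked=[]
Op 7: conn=107 S1=41 S2=25 S3=15 blocked=[]
Op 8: conn=94 S1=41 S2=12 S3=15 blocked=[]
Op 9: conn=78 S1=41 S2=-4 S3=15 blocked=[2]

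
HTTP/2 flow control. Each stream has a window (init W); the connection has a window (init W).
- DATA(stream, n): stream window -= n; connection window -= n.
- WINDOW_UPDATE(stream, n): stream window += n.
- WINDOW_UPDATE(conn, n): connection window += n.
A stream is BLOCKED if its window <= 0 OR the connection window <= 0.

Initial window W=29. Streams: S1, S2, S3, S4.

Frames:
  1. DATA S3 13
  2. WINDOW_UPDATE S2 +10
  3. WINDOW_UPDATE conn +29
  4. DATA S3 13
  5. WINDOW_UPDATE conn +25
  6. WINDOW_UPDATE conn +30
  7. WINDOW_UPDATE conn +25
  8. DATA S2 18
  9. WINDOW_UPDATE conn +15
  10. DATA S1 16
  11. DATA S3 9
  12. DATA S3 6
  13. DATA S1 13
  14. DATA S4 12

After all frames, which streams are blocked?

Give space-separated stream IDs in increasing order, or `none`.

Answer: S1 S3

Derivation:
Op 1: conn=16 S1=29 S2=29 S3=16 S4=29 blocked=[]
Op 2: conn=16 S1=29 S2=39 S3=16 S4=29 blocked=[]
Op 3: conn=45 S1=29 S2=39 S3=16 S4=29 blocked=[]
Op 4: conn=32 S1=29 S2=39 S3=3 S4=29 blocked=[]
Op 5: conn=57 S1=29 S2=39 S3=3 S4=29 blocked=[]
Op 6: conn=87 S1=29 S2=39 S3=3 S4=29 blocked=[]
Op 7: conn=112 S1=29 S2=39 S3=3 S4=29 blocked=[]
Op 8: conn=94 S1=29 S2=21 S3=3 S4=29 blocked=[]
Op 9: conn=109 S1=29 S2=21 S3=3 S4=29 blocked=[]
Op 10: conn=93 S1=13 S2=21 S3=3 S4=29 blocked=[]
Op 11: conn=84 S1=13 S2=21 S3=-6 S4=29 blocked=[3]
Op 12: conn=78 S1=13 S2=21 S3=-12 S4=29 blocked=[3]
Op 13: conn=65 S1=0 S2=21 S3=-12 S4=29 blocked=[1, 3]
Op 14: conn=53 S1=0 S2=21 S3=-12 S4=17 blocked=[1, 3]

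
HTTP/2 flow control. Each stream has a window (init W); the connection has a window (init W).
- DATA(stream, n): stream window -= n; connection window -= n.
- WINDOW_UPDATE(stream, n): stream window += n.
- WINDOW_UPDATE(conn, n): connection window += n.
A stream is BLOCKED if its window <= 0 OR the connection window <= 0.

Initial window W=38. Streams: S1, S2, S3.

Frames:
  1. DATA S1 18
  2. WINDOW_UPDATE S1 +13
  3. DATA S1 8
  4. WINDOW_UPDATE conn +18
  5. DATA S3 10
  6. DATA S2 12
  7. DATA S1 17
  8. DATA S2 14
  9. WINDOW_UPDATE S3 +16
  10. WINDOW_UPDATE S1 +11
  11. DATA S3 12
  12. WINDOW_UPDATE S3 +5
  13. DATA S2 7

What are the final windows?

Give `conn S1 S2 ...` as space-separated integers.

Op 1: conn=20 S1=20 S2=38 S3=38 blocked=[]
Op 2: conn=20 S1=33 S2=38 S3=38 blocked=[]
Op 3: conn=12 S1=25 S2=38 S3=38 blocked=[]
Op 4: conn=30 S1=25 S2=38 S3=38 blocked=[]
Op 5: conn=20 S1=25 S2=38 S3=28 blocked=[]
Op 6: conn=8 S1=25 S2=26 S3=28 blocked=[]
Op 7: conn=-9 S1=8 S2=26 S3=28 blocked=[1, 2, 3]
Op 8: conn=-23 S1=8 S2=12 S3=28 blocked=[1, 2, 3]
Op 9: conn=-23 S1=8 S2=12 S3=44 blocked=[1, 2, 3]
Op 10: conn=-23 S1=19 S2=12 S3=44 blocked=[1, 2, 3]
Op 11: conn=-35 S1=19 S2=12 S3=32 blocked=[1, 2, 3]
Op 12: conn=-35 S1=19 S2=12 S3=37 blocked=[1, 2, 3]
Op 13: conn=-42 S1=19 S2=5 S3=37 blocked=[1, 2, 3]

Answer: -42 19 5 37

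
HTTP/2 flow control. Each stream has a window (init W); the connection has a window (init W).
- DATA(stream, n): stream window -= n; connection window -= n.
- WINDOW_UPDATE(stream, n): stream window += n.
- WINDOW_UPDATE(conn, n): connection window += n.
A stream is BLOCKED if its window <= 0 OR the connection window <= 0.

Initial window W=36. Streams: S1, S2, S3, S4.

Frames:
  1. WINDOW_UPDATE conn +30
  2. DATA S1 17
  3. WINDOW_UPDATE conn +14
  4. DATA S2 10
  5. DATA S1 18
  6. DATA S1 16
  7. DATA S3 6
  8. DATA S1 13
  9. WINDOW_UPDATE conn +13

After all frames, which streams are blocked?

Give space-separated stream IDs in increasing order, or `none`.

Op 1: conn=66 S1=36 S2=36 S3=36 S4=36 blocked=[]
Op 2: conn=49 S1=19 S2=36 S3=36 S4=36 blocked=[]
Op 3: conn=63 S1=19 S2=36 S3=36 S4=36 blocked=[]
Op 4: conn=53 S1=19 S2=26 S3=36 S4=36 blocked=[]
Op 5: conn=35 S1=1 S2=26 S3=36 S4=36 blocked=[]
Op 6: conn=19 S1=-15 S2=26 S3=36 S4=36 blocked=[1]
Op 7: conn=13 S1=-15 S2=26 S3=30 S4=36 blocked=[1]
Op 8: conn=0 S1=-28 S2=26 S3=30 S4=36 blocked=[1, 2, 3, 4]
Op 9: conn=13 S1=-28 S2=26 S3=30 S4=36 blocked=[1]

Answer: S1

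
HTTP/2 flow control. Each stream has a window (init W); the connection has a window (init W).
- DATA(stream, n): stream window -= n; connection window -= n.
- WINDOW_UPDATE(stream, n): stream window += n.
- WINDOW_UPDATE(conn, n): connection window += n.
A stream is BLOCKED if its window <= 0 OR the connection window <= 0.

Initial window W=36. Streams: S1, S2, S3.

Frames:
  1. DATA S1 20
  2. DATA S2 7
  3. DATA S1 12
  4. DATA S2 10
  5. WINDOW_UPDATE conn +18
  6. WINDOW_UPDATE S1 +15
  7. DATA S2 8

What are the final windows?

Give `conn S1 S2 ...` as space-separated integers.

Answer: -3 19 11 36

Derivation:
Op 1: conn=16 S1=16 S2=36 S3=36 blocked=[]
Op 2: conn=9 S1=16 S2=29 S3=36 blocked=[]
Op 3: conn=-3 S1=4 S2=29 S3=36 blocked=[1, 2, 3]
Op 4: conn=-13 S1=4 S2=19 S3=36 blocked=[1, 2, 3]
Op 5: conn=5 S1=4 S2=19 S3=36 blocked=[]
Op 6: conn=5 S1=19 S2=19 S3=36 blocked=[]
Op 7: conn=-3 S1=19 S2=11 S3=36 blocked=[1, 2, 3]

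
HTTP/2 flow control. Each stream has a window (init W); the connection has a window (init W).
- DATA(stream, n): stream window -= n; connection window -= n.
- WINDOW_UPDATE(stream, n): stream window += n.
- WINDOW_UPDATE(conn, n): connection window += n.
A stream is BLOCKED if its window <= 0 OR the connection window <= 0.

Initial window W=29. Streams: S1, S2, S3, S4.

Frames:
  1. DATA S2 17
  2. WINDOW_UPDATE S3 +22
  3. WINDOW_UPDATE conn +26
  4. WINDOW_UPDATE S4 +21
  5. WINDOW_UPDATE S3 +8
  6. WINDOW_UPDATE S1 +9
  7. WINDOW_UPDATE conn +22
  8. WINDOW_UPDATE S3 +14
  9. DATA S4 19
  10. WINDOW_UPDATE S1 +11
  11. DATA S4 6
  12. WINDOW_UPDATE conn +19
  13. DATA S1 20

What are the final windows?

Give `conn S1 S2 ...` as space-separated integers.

Answer: 34 29 12 73 25

Derivation:
Op 1: conn=12 S1=29 S2=12 S3=29 S4=29 blocked=[]
Op 2: conn=12 S1=29 S2=12 S3=51 S4=29 blocked=[]
Op 3: conn=38 S1=29 S2=12 S3=51 S4=29 blocked=[]
Op 4: conn=38 S1=29 S2=12 S3=51 S4=50 blocked=[]
Op 5: conn=38 S1=29 S2=12 S3=59 S4=50 blocked=[]
Op 6: conn=38 S1=38 S2=12 S3=59 S4=50 blocked=[]
Op 7: conn=60 S1=38 S2=12 S3=59 S4=50 blocked=[]
Op 8: conn=60 S1=38 S2=12 S3=73 S4=50 blocked=[]
Op 9: conn=41 S1=38 S2=12 S3=73 S4=31 blocked=[]
Op 10: conn=41 S1=49 S2=12 S3=73 S4=31 blocked=[]
Op 11: conn=35 S1=49 S2=12 S3=73 S4=25 blocked=[]
Op 12: conn=54 S1=49 S2=12 S3=73 S4=25 blocked=[]
Op 13: conn=34 S1=29 S2=12 S3=73 S4=25 blocked=[]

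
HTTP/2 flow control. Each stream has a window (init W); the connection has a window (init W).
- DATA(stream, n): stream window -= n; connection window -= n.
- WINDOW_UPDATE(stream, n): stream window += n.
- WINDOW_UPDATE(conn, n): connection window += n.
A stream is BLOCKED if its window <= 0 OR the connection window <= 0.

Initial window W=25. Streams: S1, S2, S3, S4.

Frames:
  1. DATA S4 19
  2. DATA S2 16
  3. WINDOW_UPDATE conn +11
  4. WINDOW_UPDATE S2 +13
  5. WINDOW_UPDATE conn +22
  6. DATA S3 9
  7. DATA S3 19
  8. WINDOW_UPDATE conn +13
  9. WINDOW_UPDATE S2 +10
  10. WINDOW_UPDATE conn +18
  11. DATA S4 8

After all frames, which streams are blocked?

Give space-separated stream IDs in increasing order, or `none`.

Answer: S3 S4

Derivation:
Op 1: conn=6 S1=25 S2=25 S3=25 S4=6 blocked=[]
Op 2: conn=-10 S1=25 S2=9 S3=25 S4=6 blocked=[1, 2, 3, 4]
Op 3: conn=1 S1=25 S2=9 S3=25 S4=6 blocked=[]
Op 4: conn=1 S1=25 S2=22 S3=25 S4=6 blocked=[]
Op 5: conn=23 S1=25 S2=22 S3=25 S4=6 blocked=[]
Op 6: conn=14 S1=25 S2=22 S3=16 S4=6 blocked=[]
Op 7: conn=-5 S1=25 S2=22 S3=-3 S4=6 blocked=[1, 2, 3, 4]
Op 8: conn=8 S1=25 S2=22 S3=-3 S4=6 blocked=[3]
Op 9: conn=8 S1=25 S2=32 S3=-3 S4=6 blocked=[3]
Op 10: conn=26 S1=25 S2=32 S3=-3 S4=6 blocked=[3]
Op 11: conn=18 S1=25 S2=32 S3=-3 S4=-2 blocked=[3, 4]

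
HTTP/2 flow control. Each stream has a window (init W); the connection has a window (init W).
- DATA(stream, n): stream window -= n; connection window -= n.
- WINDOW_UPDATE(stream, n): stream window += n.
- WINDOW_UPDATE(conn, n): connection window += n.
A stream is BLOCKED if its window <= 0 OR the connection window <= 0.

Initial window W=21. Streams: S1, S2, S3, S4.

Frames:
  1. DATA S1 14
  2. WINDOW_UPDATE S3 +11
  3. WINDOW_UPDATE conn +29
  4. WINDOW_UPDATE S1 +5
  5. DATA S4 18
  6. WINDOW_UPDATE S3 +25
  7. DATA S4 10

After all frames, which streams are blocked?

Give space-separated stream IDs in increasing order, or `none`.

Answer: S4

Derivation:
Op 1: conn=7 S1=7 S2=21 S3=21 S4=21 blocked=[]
Op 2: conn=7 S1=7 S2=21 S3=32 S4=21 blocked=[]
Op 3: conn=36 S1=7 S2=21 S3=32 S4=21 blocked=[]
Op 4: conn=36 S1=12 S2=21 S3=32 S4=21 blocked=[]
Op 5: conn=18 S1=12 S2=21 S3=32 S4=3 blocked=[]
Op 6: conn=18 S1=12 S2=21 S3=57 S4=3 blocked=[]
Op 7: conn=8 S1=12 S2=21 S3=57 S4=-7 blocked=[4]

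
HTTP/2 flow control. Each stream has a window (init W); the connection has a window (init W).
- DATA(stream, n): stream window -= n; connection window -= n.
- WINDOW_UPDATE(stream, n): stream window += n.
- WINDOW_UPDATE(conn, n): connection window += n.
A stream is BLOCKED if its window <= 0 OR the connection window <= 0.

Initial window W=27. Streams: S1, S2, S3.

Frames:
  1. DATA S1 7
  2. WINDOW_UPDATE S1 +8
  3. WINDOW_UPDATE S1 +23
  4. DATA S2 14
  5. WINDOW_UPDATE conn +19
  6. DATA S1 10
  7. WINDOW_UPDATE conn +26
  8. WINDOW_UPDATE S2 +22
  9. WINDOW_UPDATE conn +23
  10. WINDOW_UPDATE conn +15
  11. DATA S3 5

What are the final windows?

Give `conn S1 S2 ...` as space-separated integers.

Op 1: conn=20 S1=20 S2=27 S3=27 blocked=[]
Op 2: conn=20 S1=28 S2=27 S3=27 blocked=[]
Op 3: conn=20 S1=51 S2=27 S3=27 blocked=[]
Op 4: conn=6 S1=51 S2=13 S3=27 blocked=[]
Op 5: conn=25 S1=51 S2=13 S3=27 blocked=[]
Op 6: conn=15 S1=41 S2=13 S3=27 blocked=[]
Op 7: conn=41 S1=41 S2=13 S3=27 blocked=[]
Op 8: conn=41 S1=41 S2=35 S3=27 blocked=[]
Op 9: conn=64 S1=41 S2=35 S3=27 blocked=[]
Op 10: conn=79 S1=41 S2=35 S3=27 blocked=[]
Op 11: conn=74 S1=41 S2=35 S3=22 blocked=[]

Answer: 74 41 35 22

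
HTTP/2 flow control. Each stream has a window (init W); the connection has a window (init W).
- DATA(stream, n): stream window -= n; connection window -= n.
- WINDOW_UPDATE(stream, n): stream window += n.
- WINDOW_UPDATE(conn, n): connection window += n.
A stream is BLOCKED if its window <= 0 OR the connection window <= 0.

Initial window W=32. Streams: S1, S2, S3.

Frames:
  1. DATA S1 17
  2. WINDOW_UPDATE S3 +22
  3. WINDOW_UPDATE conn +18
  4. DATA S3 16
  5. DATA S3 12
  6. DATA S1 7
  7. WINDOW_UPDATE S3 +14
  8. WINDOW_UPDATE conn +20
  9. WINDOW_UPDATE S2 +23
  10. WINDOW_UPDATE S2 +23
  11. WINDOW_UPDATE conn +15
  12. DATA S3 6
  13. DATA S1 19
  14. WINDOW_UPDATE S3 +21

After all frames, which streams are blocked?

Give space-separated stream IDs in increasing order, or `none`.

Op 1: conn=15 S1=15 S2=32 S3=32 blocked=[]
Op 2: conn=15 S1=15 S2=32 S3=54 blocked=[]
Op 3: conn=33 S1=15 S2=32 S3=54 blocked=[]
Op 4: conn=17 S1=15 S2=32 S3=38 blocked=[]
Op 5: conn=5 S1=15 S2=32 S3=26 blocked=[]
Op 6: conn=-2 S1=8 S2=32 S3=26 blocked=[1, 2, 3]
Op 7: conn=-2 S1=8 S2=32 S3=40 blocked=[1, 2, 3]
Op 8: conn=18 S1=8 S2=32 S3=40 blocked=[]
Op 9: conn=18 S1=8 S2=55 S3=40 blocked=[]
Op 10: conn=18 S1=8 S2=78 S3=40 blocked=[]
Op 11: conn=33 S1=8 S2=78 S3=40 blocked=[]
Op 12: conn=27 S1=8 S2=78 S3=34 blocked=[]
Op 13: conn=8 S1=-11 S2=78 S3=34 blocked=[1]
Op 14: conn=8 S1=-11 S2=78 S3=55 blocked=[1]

Answer: S1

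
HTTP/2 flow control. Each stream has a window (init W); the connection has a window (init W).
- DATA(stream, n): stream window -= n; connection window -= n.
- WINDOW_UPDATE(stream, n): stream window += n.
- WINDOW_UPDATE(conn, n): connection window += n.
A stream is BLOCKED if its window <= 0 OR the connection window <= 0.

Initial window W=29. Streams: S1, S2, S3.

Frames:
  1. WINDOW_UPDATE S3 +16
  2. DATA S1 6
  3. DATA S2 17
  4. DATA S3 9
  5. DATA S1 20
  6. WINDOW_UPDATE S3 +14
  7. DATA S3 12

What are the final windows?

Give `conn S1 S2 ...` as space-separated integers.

Op 1: conn=29 S1=29 S2=29 S3=45 blocked=[]
Op 2: conn=23 S1=23 S2=29 S3=45 blocked=[]
Op 3: conn=6 S1=23 S2=12 S3=45 blocked=[]
Op 4: conn=-3 S1=23 S2=12 S3=36 blocked=[1, 2, 3]
Op 5: conn=-23 S1=3 S2=12 S3=36 blocked=[1, 2, 3]
Op 6: conn=-23 S1=3 S2=12 S3=50 blocked=[1, 2, 3]
Op 7: conn=-35 S1=3 S2=12 S3=38 blocked=[1, 2, 3]

Answer: -35 3 12 38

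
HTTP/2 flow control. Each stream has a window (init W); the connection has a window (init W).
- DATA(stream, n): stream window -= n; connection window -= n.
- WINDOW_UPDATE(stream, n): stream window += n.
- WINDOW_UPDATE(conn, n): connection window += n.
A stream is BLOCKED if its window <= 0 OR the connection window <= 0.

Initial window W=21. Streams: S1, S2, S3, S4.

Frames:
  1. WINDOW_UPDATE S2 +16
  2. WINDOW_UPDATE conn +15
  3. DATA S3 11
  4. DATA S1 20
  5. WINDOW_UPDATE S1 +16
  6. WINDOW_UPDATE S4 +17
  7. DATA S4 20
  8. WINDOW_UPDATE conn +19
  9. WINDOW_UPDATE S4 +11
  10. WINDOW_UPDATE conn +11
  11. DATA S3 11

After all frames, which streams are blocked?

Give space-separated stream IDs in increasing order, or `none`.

Op 1: conn=21 S1=21 S2=37 S3=21 S4=21 blocked=[]
Op 2: conn=36 S1=21 S2=37 S3=21 S4=21 blocked=[]
Op 3: conn=25 S1=21 S2=37 S3=10 S4=21 blocked=[]
Op 4: conn=5 S1=1 S2=37 S3=10 S4=21 blocked=[]
Op 5: conn=5 S1=17 S2=37 S3=10 S4=21 blocked=[]
Op 6: conn=5 S1=17 S2=37 S3=10 S4=38 blocked=[]
Op 7: conn=-15 S1=17 S2=37 S3=10 S4=18 blocked=[1, 2, 3, 4]
Op 8: conn=4 S1=17 S2=37 S3=10 S4=18 blocked=[]
Op 9: conn=4 S1=17 S2=37 S3=10 S4=29 blocked=[]
Op 10: conn=15 S1=17 S2=37 S3=10 S4=29 blocked=[]
Op 11: conn=4 S1=17 S2=37 S3=-1 S4=29 blocked=[3]

Answer: S3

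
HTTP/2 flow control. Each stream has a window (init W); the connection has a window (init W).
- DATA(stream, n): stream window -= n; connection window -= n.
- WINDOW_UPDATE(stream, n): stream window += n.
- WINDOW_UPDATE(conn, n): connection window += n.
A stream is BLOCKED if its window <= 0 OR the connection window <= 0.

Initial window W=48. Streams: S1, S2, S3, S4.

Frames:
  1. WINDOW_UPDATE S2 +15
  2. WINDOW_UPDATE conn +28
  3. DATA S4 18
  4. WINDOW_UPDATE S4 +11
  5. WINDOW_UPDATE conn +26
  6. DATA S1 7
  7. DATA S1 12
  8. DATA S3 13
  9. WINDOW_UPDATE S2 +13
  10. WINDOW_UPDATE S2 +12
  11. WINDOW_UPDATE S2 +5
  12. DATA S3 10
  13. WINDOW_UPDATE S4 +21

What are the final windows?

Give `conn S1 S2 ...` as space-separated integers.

Answer: 42 29 93 25 62

Derivation:
Op 1: conn=48 S1=48 S2=63 S3=48 S4=48 blocked=[]
Op 2: conn=76 S1=48 S2=63 S3=48 S4=48 blocked=[]
Op 3: conn=58 S1=48 S2=63 S3=48 S4=30 blocked=[]
Op 4: conn=58 S1=48 S2=63 S3=48 S4=41 blocked=[]
Op 5: conn=84 S1=48 S2=63 S3=48 S4=41 blocked=[]
Op 6: conn=77 S1=41 S2=63 S3=48 S4=41 blocked=[]
Op 7: conn=65 S1=29 S2=63 S3=48 S4=41 blocked=[]
Op 8: conn=52 S1=29 S2=63 S3=35 S4=41 blocked=[]
Op 9: conn=52 S1=29 S2=76 S3=35 S4=41 blocked=[]
Op 10: conn=52 S1=29 S2=88 S3=35 S4=41 blocked=[]
Op 11: conn=52 S1=29 S2=93 S3=35 S4=41 blocked=[]
Op 12: conn=42 S1=29 S2=93 S3=25 S4=41 blocked=[]
Op 13: conn=42 S1=29 S2=93 S3=25 S4=62 blocked=[]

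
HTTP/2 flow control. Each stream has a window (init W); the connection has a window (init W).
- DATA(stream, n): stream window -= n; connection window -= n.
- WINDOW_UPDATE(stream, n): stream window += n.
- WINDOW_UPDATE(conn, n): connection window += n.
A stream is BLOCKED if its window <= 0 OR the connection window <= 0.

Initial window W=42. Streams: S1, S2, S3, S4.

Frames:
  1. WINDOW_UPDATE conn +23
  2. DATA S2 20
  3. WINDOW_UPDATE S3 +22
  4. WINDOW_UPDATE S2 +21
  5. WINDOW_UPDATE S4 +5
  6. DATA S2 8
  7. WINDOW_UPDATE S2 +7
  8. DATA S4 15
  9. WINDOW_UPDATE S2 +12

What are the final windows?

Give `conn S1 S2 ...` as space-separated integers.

Op 1: conn=65 S1=42 S2=42 S3=42 S4=42 blocked=[]
Op 2: conn=45 S1=42 S2=22 S3=42 S4=42 blocked=[]
Op 3: conn=45 S1=42 S2=22 S3=64 S4=42 blocked=[]
Op 4: conn=45 S1=42 S2=43 S3=64 S4=42 blocked=[]
Op 5: conn=45 S1=42 S2=43 S3=64 S4=47 blocked=[]
Op 6: conn=37 S1=42 S2=35 S3=64 S4=47 blocked=[]
Op 7: conn=37 S1=42 S2=42 S3=64 S4=47 blocked=[]
Op 8: conn=22 S1=42 S2=42 S3=64 S4=32 blocked=[]
Op 9: conn=22 S1=42 S2=54 S3=64 S4=32 blocked=[]

Answer: 22 42 54 64 32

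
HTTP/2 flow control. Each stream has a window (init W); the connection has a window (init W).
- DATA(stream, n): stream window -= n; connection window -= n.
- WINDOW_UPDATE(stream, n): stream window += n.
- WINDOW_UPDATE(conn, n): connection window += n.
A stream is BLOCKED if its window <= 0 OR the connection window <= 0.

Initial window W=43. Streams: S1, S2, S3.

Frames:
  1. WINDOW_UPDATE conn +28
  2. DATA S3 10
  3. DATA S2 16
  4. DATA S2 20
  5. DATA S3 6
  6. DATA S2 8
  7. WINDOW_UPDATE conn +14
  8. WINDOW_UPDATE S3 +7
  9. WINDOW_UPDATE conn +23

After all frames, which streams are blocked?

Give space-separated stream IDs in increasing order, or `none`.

Op 1: conn=71 S1=43 S2=43 S3=43 blocked=[]
Op 2: conn=61 S1=43 S2=43 S3=33 blocked=[]
Op 3: conn=45 S1=43 S2=27 S3=33 blocked=[]
Op 4: conn=25 S1=43 S2=7 S3=33 blocked=[]
Op 5: conn=19 S1=43 S2=7 S3=27 blocked=[]
Op 6: conn=11 S1=43 S2=-1 S3=27 blocked=[2]
Op 7: conn=25 S1=43 S2=-1 S3=27 blocked=[2]
Op 8: conn=25 S1=43 S2=-1 S3=34 blocked=[2]
Op 9: conn=48 S1=43 S2=-1 S3=34 blocked=[2]

Answer: S2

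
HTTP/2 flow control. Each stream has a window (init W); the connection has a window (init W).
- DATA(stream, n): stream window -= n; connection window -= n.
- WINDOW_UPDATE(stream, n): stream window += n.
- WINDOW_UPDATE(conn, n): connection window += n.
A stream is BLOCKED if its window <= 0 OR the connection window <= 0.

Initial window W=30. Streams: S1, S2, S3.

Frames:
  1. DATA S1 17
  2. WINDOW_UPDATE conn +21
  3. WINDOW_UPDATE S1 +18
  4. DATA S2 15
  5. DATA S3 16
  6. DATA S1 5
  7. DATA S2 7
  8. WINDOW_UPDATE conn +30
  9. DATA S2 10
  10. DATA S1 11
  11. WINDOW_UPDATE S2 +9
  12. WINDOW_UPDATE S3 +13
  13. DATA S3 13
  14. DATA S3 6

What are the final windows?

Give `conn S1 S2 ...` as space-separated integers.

Answer: -19 15 7 8

Derivation:
Op 1: conn=13 S1=13 S2=30 S3=30 blocked=[]
Op 2: conn=34 S1=13 S2=30 S3=30 blocked=[]
Op 3: conn=34 S1=31 S2=30 S3=30 blocked=[]
Op 4: conn=19 S1=31 S2=15 S3=30 blocked=[]
Op 5: conn=3 S1=31 S2=15 S3=14 blocked=[]
Op 6: conn=-2 S1=26 S2=15 S3=14 blocked=[1, 2, 3]
Op 7: conn=-9 S1=26 S2=8 S3=14 blocked=[1, 2, 3]
Op 8: conn=21 S1=26 S2=8 S3=14 blocked=[]
Op 9: conn=11 S1=26 S2=-2 S3=14 blocked=[2]
Op 10: conn=0 S1=15 S2=-2 S3=14 blocked=[1, 2, 3]
Op 11: conn=0 S1=15 S2=7 S3=14 blocked=[1, 2, 3]
Op 12: conn=0 S1=15 S2=7 S3=27 blocked=[1, 2, 3]
Op 13: conn=-13 S1=15 S2=7 S3=14 blocked=[1, 2, 3]
Op 14: conn=-19 S1=15 S2=7 S3=8 blocked=[1, 2, 3]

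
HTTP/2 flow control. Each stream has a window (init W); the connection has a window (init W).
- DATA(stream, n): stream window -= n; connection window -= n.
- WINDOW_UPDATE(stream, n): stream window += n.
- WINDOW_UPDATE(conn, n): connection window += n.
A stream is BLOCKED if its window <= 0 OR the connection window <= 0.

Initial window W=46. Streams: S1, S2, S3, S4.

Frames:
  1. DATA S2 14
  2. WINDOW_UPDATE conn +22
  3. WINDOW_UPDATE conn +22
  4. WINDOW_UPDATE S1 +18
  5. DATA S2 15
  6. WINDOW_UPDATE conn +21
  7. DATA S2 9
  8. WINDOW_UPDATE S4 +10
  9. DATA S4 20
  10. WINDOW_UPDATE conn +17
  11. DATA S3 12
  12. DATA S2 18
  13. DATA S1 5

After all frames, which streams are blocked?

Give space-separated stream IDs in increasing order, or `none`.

Answer: S2

Derivation:
Op 1: conn=32 S1=46 S2=32 S3=46 S4=46 blocked=[]
Op 2: conn=54 S1=46 S2=32 S3=46 S4=46 blocked=[]
Op 3: conn=76 S1=46 S2=32 S3=46 S4=46 blocked=[]
Op 4: conn=76 S1=64 S2=32 S3=46 S4=46 blocked=[]
Op 5: conn=61 S1=64 S2=17 S3=46 S4=46 blocked=[]
Op 6: conn=82 S1=64 S2=17 S3=46 S4=46 blocked=[]
Op 7: conn=73 S1=64 S2=8 S3=46 S4=46 blocked=[]
Op 8: conn=73 S1=64 S2=8 S3=46 S4=56 blocked=[]
Op 9: conn=53 S1=64 S2=8 S3=46 S4=36 blocked=[]
Op 10: conn=70 S1=64 S2=8 S3=46 S4=36 blocked=[]
Op 11: conn=58 S1=64 S2=8 S3=34 S4=36 blocked=[]
Op 12: conn=40 S1=64 S2=-10 S3=34 S4=36 blocked=[2]
Op 13: conn=35 S1=59 S2=-10 S3=34 S4=36 blocked=[2]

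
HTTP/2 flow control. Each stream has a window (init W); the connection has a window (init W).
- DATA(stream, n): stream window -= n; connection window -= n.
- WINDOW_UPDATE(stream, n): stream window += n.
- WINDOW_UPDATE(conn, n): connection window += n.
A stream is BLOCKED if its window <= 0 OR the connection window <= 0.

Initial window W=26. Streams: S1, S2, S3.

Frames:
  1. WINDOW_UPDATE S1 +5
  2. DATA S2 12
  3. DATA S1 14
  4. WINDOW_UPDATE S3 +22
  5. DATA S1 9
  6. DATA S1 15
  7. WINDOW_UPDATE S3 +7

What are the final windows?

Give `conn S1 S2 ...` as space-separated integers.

Answer: -24 -7 14 55

Derivation:
Op 1: conn=26 S1=31 S2=26 S3=26 blocked=[]
Op 2: conn=14 S1=31 S2=14 S3=26 blocked=[]
Op 3: conn=0 S1=17 S2=14 S3=26 blocked=[1, 2, 3]
Op 4: conn=0 S1=17 S2=14 S3=48 blocked=[1, 2, 3]
Op 5: conn=-9 S1=8 S2=14 S3=48 blocked=[1, 2, 3]
Op 6: conn=-24 S1=-7 S2=14 S3=48 blocked=[1, 2, 3]
Op 7: conn=-24 S1=-7 S2=14 S3=55 blocked=[1, 2, 3]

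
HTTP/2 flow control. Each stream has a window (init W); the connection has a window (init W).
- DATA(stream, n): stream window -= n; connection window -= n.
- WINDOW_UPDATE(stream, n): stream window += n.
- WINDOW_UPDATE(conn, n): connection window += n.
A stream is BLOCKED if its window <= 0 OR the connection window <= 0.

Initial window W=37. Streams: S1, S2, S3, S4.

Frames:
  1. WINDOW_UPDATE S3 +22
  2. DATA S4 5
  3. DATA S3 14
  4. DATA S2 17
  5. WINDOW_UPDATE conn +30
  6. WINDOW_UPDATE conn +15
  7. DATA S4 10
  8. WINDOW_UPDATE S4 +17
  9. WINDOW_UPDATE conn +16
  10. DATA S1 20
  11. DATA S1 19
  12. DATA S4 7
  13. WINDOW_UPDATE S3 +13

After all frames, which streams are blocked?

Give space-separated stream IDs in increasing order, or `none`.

Op 1: conn=37 S1=37 S2=37 S3=59 S4=37 blocked=[]
Op 2: conn=32 S1=37 S2=37 S3=59 S4=32 blocked=[]
Op 3: conn=18 S1=37 S2=37 S3=45 S4=32 blocked=[]
Op 4: conn=1 S1=37 S2=20 S3=45 S4=32 blocked=[]
Op 5: conn=31 S1=37 S2=20 S3=45 S4=32 blocked=[]
Op 6: conn=46 S1=37 S2=20 S3=45 S4=32 blocked=[]
Op 7: conn=36 S1=37 S2=20 S3=45 S4=22 blocked=[]
Op 8: conn=36 S1=37 S2=20 S3=45 S4=39 blocked=[]
Op 9: conn=52 S1=37 S2=20 S3=45 S4=39 blocked=[]
Op 10: conn=32 S1=17 S2=20 S3=45 S4=39 blocked=[]
Op 11: conn=13 S1=-2 S2=20 S3=45 S4=39 blocked=[1]
Op 12: conn=6 S1=-2 S2=20 S3=45 S4=32 blocked=[1]
Op 13: conn=6 S1=-2 S2=20 S3=58 S4=32 blocked=[1]

Answer: S1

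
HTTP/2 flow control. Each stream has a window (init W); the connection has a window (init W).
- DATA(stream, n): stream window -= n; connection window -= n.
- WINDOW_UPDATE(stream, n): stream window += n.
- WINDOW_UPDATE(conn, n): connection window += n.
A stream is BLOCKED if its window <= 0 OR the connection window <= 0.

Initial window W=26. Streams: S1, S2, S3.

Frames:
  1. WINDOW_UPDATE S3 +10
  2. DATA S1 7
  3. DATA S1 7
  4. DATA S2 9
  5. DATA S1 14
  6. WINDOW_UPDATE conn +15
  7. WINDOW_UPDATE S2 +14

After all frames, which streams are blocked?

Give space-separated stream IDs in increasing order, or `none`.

Op 1: conn=26 S1=26 S2=26 S3=36 blocked=[]
Op 2: conn=19 S1=19 S2=26 S3=36 blocked=[]
Op 3: conn=12 S1=12 S2=26 S3=36 blocked=[]
Op 4: conn=3 S1=12 S2=17 S3=36 blocked=[]
Op 5: conn=-11 S1=-2 S2=17 S3=36 blocked=[1, 2, 3]
Op 6: conn=4 S1=-2 S2=17 S3=36 blocked=[1]
Op 7: conn=4 S1=-2 S2=31 S3=36 blocked=[1]

Answer: S1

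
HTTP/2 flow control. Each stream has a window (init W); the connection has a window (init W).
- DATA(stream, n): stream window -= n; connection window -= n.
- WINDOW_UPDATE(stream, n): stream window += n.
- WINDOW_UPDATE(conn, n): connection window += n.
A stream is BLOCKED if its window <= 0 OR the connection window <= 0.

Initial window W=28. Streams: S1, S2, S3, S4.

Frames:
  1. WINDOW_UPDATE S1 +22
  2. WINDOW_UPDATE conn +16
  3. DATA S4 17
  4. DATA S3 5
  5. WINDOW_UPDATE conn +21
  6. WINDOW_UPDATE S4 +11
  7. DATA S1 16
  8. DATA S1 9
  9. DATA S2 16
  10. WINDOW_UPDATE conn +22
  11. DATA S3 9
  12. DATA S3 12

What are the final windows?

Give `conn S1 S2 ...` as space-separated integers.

Answer: 3 25 12 2 22

Derivation:
Op 1: conn=28 S1=50 S2=28 S3=28 S4=28 blocked=[]
Op 2: conn=44 S1=50 S2=28 S3=28 S4=28 blocked=[]
Op 3: conn=27 S1=50 S2=28 S3=28 S4=11 blocked=[]
Op 4: conn=22 S1=50 S2=28 S3=23 S4=11 blocked=[]
Op 5: conn=43 S1=50 S2=28 S3=23 S4=11 blocked=[]
Op 6: conn=43 S1=50 S2=28 S3=23 S4=22 blocked=[]
Op 7: conn=27 S1=34 S2=28 S3=23 S4=22 blocked=[]
Op 8: conn=18 S1=25 S2=28 S3=23 S4=22 blocked=[]
Op 9: conn=2 S1=25 S2=12 S3=23 S4=22 blocked=[]
Op 10: conn=24 S1=25 S2=12 S3=23 S4=22 blocked=[]
Op 11: conn=15 S1=25 S2=12 S3=14 S4=22 blocked=[]
Op 12: conn=3 S1=25 S2=12 S3=2 S4=22 blocked=[]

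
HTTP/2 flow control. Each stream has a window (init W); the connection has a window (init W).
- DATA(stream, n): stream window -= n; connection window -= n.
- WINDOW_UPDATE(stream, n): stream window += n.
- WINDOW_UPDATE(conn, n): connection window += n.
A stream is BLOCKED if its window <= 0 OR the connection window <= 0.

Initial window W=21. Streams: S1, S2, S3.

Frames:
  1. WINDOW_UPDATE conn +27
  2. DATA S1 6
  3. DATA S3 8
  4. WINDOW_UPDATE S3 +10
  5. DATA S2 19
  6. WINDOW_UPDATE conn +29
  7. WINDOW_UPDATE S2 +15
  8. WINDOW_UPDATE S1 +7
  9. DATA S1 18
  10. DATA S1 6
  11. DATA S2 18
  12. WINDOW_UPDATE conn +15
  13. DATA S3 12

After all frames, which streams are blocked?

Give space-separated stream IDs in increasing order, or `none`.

Answer: S1 S2

Derivation:
Op 1: conn=48 S1=21 S2=21 S3=21 blocked=[]
Op 2: conn=42 S1=15 S2=21 S3=21 blocked=[]
Op 3: conn=34 S1=15 S2=21 S3=13 blocked=[]
Op 4: conn=34 S1=15 S2=21 S3=23 blocked=[]
Op 5: conn=15 S1=15 S2=2 S3=23 blocked=[]
Op 6: conn=44 S1=15 S2=2 S3=23 blocked=[]
Op 7: conn=44 S1=15 S2=17 S3=23 blocked=[]
Op 8: conn=44 S1=22 S2=17 S3=23 blocked=[]
Op 9: conn=26 S1=4 S2=17 S3=23 blocked=[]
Op 10: conn=20 S1=-2 S2=17 S3=23 blocked=[1]
Op 11: conn=2 S1=-2 S2=-1 S3=23 blocked=[1, 2]
Op 12: conn=17 S1=-2 S2=-1 S3=23 blocked=[1, 2]
Op 13: conn=5 S1=-2 S2=-1 S3=11 blocked=[1, 2]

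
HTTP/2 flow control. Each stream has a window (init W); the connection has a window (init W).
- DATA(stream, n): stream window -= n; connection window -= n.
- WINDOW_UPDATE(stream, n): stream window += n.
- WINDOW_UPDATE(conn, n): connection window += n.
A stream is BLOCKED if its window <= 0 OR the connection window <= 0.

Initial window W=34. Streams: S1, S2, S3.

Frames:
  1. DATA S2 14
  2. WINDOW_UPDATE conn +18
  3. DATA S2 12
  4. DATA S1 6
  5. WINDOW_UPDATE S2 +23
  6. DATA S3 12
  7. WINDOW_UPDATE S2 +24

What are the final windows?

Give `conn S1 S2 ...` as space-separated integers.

Answer: 8 28 55 22

Derivation:
Op 1: conn=20 S1=34 S2=20 S3=34 blocked=[]
Op 2: conn=38 S1=34 S2=20 S3=34 blocked=[]
Op 3: conn=26 S1=34 S2=8 S3=34 blocked=[]
Op 4: conn=20 S1=28 S2=8 S3=34 blocked=[]
Op 5: conn=20 S1=28 S2=31 S3=34 blocked=[]
Op 6: conn=8 S1=28 S2=31 S3=22 blocked=[]
Op 7: conn=8 S1=28 S2=55 S3=22 blocked=[]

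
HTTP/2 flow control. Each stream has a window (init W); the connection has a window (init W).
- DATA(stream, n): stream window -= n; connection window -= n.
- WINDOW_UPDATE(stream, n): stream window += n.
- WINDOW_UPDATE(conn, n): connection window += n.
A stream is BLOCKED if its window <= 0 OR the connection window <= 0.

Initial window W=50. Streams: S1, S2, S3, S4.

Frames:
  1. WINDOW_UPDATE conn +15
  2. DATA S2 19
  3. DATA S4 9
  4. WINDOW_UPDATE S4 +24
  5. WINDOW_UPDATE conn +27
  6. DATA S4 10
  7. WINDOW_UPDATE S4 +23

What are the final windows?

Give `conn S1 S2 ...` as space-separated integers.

Answer: 54 50 31 50 78

Derivation:
Op 1: conn=65 S1=50 S2=50 S3=50 S4=50 blocked=[]
Op 2: conn=46 S1=50 S2=31 S3=50 S4=50 blocked=[]
Op 3: conn=37 S1=50 S2=31 S3=50 S4=41 blocked=[]
Op 4: conn=37 S1=50 S2=31 S3=50 S4=65 blocked=[]
Op 5: conn=64 S1=50 S2=31 S3=50 S4=65 blocked=[]
Op 6: conn=54 S1=50 S2=31 S3=50 S4=55 blocked=[]
Op 7: conn=54 S1=50 S2=31 S3=50 S4=78 blocked=[]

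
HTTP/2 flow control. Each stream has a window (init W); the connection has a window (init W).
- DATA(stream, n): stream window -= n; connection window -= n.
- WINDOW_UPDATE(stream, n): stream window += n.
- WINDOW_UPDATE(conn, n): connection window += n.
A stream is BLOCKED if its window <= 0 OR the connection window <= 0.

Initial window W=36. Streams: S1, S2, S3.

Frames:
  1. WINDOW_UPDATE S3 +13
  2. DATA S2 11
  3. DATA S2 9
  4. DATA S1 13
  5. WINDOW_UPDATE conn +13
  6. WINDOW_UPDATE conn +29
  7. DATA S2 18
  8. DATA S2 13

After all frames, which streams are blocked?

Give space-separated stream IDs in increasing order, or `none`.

Op 1: conn=36 S1=36 S2=36 S3=49 blocked=[]
Op 2: conn=25 S1=36 S2=25 S3=49 blocked=[]
Op 3: conn=16 S1=36 S2=16 S3=49 blocked=[]
Op 4: conn=3 S1=23 S2=16 S3=49 blocked=[]
Op 5: conn=16 S1=23 S2=16 S3=49 blocked=[]
Op 6: conn=45 S1=23 S2=16 S3=49 blocked=[]
Op 7: conn=27 S1=23 S2=-2 S3=49 blocked=[2]
Op 8: conn=14 S1=23 S2=-15 S3=49 blocked=[2]

Answer: S2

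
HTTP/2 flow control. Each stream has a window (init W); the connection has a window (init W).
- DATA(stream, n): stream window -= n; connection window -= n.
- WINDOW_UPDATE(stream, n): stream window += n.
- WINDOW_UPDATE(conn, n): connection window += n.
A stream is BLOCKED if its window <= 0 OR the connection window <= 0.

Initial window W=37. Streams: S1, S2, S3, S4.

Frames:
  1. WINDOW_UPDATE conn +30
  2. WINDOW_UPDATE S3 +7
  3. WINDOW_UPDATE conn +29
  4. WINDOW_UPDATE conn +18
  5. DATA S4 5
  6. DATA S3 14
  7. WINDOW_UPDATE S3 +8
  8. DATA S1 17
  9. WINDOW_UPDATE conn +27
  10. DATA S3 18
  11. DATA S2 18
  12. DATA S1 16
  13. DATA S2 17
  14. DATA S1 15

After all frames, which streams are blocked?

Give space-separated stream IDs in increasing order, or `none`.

Op 1: conn=67 S1=37 S2=37 S3=37 S4=37 blocked=[]
Op 2: conn=67 S1=37 S2=37 S3=44 S4=37 blocked=[]
Op 3: conn=96 S1=37 S2=37 S3=44 S4=37 blocked=[]
Op 4: conn=114 S1=37 S2=37 S3=44 S4=37 blocked=[]
Op 5: conn=109 S1=37 S2=37 S3=44 S4=32 blocked=[]
Op 6: conn=95 S1=37 S2=37 S3=30 S4=32 blocked=[]
Op 7: conn=95 S1=37 S2=37 S3=38 S4=32 blocked=[]
Op 8: conn=78 S1=20 S2=37 S3=38 S4=32 blocked=[]
Op 9: conn=105 S1=20 S2=37 S3=38 S4=32 blocked=[]
Op 10: conn=87 S1=20 S2=37 S3=20 S4=32 blocked=[]
Op 11: conn=69 S1=20 S2=19 S3=20 S4=32 blocked=[]
Op 12: conn=53 S1=4 S2=19 S3=20 S4=32 blocked=[]
Op 13: conn=36 S1=4 S2=2 S3=20 S4=32 blocked=[]
Op 14: conn=21 S1=-11 S2=2 S3=20 S4=32 blocked=[1]

Answer: S1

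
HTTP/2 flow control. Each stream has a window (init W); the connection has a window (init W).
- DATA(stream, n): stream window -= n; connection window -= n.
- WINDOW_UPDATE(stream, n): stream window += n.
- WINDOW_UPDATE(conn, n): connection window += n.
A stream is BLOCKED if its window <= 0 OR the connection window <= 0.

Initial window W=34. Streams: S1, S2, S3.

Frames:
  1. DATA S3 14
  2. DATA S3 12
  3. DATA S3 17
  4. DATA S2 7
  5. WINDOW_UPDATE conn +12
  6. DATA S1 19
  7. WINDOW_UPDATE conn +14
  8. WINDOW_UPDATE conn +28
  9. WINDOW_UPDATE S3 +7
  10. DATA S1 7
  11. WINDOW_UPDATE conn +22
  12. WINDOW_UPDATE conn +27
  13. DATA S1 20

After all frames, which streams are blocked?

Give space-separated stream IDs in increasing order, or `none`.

Op 1: conn=20 S1=34 S2=34 S3=20 blocked=[]
Op 2: conn=8 S1=34 S2=34 S3=8 blocked=[]
Op 3: conn=-9 S1=34 S2=34 S3=-9 blocked=[1, 2, 3]
Op 4: conn=-16 S1=34 S2=27 S3=-9 blocked=[1, 2, 3]
Op 5: conn=-4 S1=34 S2=27 S3=-9 blocked=[1, 2, 3]
Op 6: conn=-23 S1=15 S2=27 S3=-9 blocked=[1, 2, 3]
Op 7: conn=-9 S1=15 S2=27 S3=-9 blocked=[1, 2, 3]
Op 8: conn=19 S1=15 S2=27 S3=-9 blocked=[3]
Op 9: conn=19 S1=15 S2=27 S3=-2 blocked=[3]
Op 10: conn=12 S1=8 S2=27 S3=-2 blocked=[3]
Op 11: conn=34 S1=8 S2=27 S3=-2 blocked=[3]
Op 12: conn=61 S1=8 S2=27 S3=-2 blocked=[3]
Op 13: conn=41 S1=-12 S2=27 S3=-2 blocked=[1, 3]

Answer: S1 S3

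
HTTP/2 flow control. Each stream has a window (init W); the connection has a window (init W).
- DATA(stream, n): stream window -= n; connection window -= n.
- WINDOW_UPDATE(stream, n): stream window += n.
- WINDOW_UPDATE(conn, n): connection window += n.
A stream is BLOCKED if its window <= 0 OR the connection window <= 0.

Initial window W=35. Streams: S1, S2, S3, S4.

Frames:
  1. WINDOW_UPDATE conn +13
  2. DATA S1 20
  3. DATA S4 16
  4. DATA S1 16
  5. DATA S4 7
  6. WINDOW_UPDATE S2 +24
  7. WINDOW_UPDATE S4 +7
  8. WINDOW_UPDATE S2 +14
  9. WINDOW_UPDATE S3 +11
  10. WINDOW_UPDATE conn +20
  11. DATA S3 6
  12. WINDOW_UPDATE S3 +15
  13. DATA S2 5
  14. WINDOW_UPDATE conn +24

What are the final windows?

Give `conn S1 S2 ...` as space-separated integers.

Op 1: conn=48 S1=35 S2=35 S3=35 S4=35 blocked=[]
Op 2: conn=28 S1=15 S2=35 S3=35 S4=35 blocked=[]
Op 3: conn=12 S1=15 S2=35 S3=35 S4=19 blocked=[]
Op 4: conn=-4 S1=-1 S2=35 S3=35 S4=19 blocked=[1, 2, 3, 4]
Op 5: conn=-11 S1=-1 S2=35 S3=35 S4=12 blocked=[1, 2, 3, 4]
Op 6: conn=-11 S1=-1 S2=59 S3=35 S4=12 blocked=[1, 2, 3, 4]
Op 7: conn=-11 S1=-1 S2=59 S3=35 S4=19 blocked=[1, 2, 3, 4]
Op 8: conn=-11 S1=-1 S2=73 S3=35 S4=19 blocked=[1, 2, 3, 4]
Op 9: conn=-11 S1=-1 S2=73 S3=46 S4=19 blocked=[1, 2, 3, 4]
Op 10: conn=9 S1=-1 S2=73 S3=46 S4=19 blocked=[1]
Op 11: conn=3 S1=-1 S2=73 S3=40 S4=19 blocked=[1]
Op 12: conn=3 S1=-1 S2=73 S3=55 S4=19 blocked=[1]
Op 13: conn=-2 S1=-1 S2=68 S3=55 S4=19 blocked=[1, 2, 3, 4]
Op 14: conn=22 S1=-1 S2=68 S3=55 S4=19 blocked=[1]

Answer: 22 -1 68 55 19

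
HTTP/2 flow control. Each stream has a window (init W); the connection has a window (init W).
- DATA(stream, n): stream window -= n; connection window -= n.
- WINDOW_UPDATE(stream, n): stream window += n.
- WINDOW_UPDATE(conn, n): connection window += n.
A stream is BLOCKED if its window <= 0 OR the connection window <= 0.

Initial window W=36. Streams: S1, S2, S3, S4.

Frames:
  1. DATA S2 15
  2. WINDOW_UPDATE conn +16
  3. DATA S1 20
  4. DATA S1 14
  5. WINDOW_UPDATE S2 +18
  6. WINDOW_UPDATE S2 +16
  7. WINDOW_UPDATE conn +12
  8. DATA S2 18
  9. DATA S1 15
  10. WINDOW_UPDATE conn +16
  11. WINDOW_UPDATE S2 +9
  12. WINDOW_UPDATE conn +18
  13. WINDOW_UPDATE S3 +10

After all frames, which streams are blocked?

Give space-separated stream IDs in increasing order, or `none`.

Op 1: conn=21 S1=36 S2=21 S3=36 S4=36 blocked=[]
Op 2: conn=37 S1=36 S2=21 S3=36 S4=36 blocked=[]
Op 3: conn=17 S1=16 S2=21 S3=36 S4=36 blocked=[]
Op 4: conn=3 S1=2 S2=21 S3=36 S4=36 blocked=[]
Op 5: conn=3 S1=2 S2=39 S3=36 S4=36 blocked=[]
Op 6: conn=3 S1=2 S2=55 S3=36 S4=36 blocked=[]
Op 7: conn=15 S1=2 S2=55 S3=36 S4=36 blocked=[]
Op 8: conn=-3 S1=2 S2=37 S3=36 S4=36 blocked=[1, 2, 3, 4]
Op 9: conn=-18 S1=-13 S2=37 S3=36 S4=36 blocked=[1, 2, 3, 4]
Op 10: conn=-2 S1=-13 S2=37 S3=36 S4=36 blocked=[1, 2, 3, 4]
Op 11: conn=-2 S1=-13 S2=46 S3=36 S4=36 blocked=[1, 2, 3, 4]
Op 12: conn=16 S1=-13 S2=46 S3=36 S4=36 blocked=[1]
Op 13: conn=16 S1=-13 S2=46 S3=46 S4=36 blocked=[1]

Answer: S1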